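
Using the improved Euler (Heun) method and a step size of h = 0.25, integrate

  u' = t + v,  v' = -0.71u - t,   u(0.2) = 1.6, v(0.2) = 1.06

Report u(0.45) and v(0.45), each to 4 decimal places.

1.9045, 0.6668

Heun on (u,v): k1 = f(t_n, state_n); k2 = f(t_n + h, state_n + h·k1); state_{n+1} = state_n + (h/2)·(k1 + k2).
0.200000: (1.600000, 1.060000)
  k1 = (1.260000, -1.336000)
  predictor → (1.915000, 0.726000)
  k2 = (1.176000, -1.809650)
  → (1.904500, 0.666794)
(u(0.45), v(0.45)) ≈ (1.9045, 0.6668)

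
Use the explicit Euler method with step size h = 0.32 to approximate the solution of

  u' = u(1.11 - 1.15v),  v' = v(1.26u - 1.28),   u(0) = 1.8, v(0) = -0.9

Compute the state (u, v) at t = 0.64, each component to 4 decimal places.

Euler on (u,v): u_{n+1} = u_n + h·u', v_{n+1} = v_n + h·v'.
0.000000: (1.800000, -0.900000); f=(3.861000, -0.889200) → (3.035520, -1.184544)
0.320000: (3.035520, -1.184544); f=(7.504490, -3.014375) → (5.436957, -2.149144)
(u(0.64), v(0.64)) ≈ (5.4370, -2.1491)

5.4370, -2.1491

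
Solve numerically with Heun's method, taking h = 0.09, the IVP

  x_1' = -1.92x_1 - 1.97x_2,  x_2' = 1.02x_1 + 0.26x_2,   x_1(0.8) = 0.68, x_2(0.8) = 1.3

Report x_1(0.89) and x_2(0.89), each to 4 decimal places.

Heun on (x_1,x_2): k1 = f(t_n, state_n); k2 = f(t_n + h, state_n + h·k1); state_{n+1} = state_n + (h/2)·(k1 + k2).
0.800000: (0.680000, 1.300000)
  k1 = (-3.866600, 1.031600)
  predictor → (0.332006, 1.392844)
  k2 = (-3.381354, 0.700786)
  → (0.353842, 1.377957)
(x_1(0.89), x_2(0.89)) ≈ (0.3538, 1.3780)

0.3538, 1.3780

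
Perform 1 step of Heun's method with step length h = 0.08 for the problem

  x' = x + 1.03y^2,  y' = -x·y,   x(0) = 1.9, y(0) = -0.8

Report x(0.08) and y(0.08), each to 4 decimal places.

Heun on (x,y): k1 = f(s_n, state_n); k2 = f(s_n + h, state_n + h·k1); state_{n+1} = state_n + (h/2)·(k1 + k2).
0.000000: (1.900000, -0.800000)
  k1 = (2.559200, 1.520000)
  predictor → (2.104736, -0.678400)
  k2 = (2.578769, 1.427853)
  → (2.105519, -0.682086)
(x(0.08), y(0.08)) ≈ (2.1055, -0.6821)

2.1055, -0.6821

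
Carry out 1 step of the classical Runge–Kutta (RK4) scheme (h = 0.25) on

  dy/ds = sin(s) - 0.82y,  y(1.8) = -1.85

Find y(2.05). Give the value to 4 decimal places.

-1.2960

RK4: k1 = f(s_n, y_n); k2 = f(s_n + h/2, y_n + (h/2)·k1); k3 = f(s_n + h/2, y_n + (h/2)·k2); k4 = f(s_n + h, y_n + h·k3); y_{n+1} = y_n + (h/6)·(k1 + 2k2 + 2k3 + k4).
s=1.800000, y=-1.850000:
  k1 = f(1.800000, -1.850000) = 2.490848
  k2 = f(1.925000, -1.538644) = 2.199611
  k3 = f(1.925000, -1.575049) = 2.229463
  k4 = f(2.050000, -1.292634) = 1.947322
  y ← -1.850000 + (0.25/6)·(k1 + 2k2 + 2k3 + k4) = -1.295987
y(2.05) ≈ -1.2960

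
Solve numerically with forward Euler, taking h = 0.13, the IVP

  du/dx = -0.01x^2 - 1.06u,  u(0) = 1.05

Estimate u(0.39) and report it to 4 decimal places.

0.6729

Euler: u_{n+1} = u_n + h·f(x_n, u_n).
x=0.000000, u=1.050000: f=-1.113000 → u ← 1.050000 + 0.13·(-1.113000) = 0.905310
x=0.130000, u=0.905310: f=-0.959798 → u ← 0.905310 + 0.13·(-0.959798) = 0.780536
x=0.260000, u=0.780536: f=-0.828044 → u ← 0.780536 + 0.13·(-0.828044) = 0.672891
u(0.39) ≈ 0.6729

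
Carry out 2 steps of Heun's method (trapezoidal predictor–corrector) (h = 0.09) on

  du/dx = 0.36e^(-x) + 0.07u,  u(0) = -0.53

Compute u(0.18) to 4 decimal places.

-0.4770

Heun: k1 = f(x_n, u_n); k2 = f(x_n + h, u_n + h·k1); u_{n+1} = u_n + (h/2)·(k1 + k2).
x=0.000000, u=-0.530000:
  k1 = f(0.000000, -0.530000) = 0.322900
  k2 = f(0.090000, -0.500939) = 0.293949
  u ← -0.530000 + (0.09/2)·(0.322900 + 0.293949) = -0.502242
x=0.090000, u=-0.502242:
  k1 = f(0.090000, -0.502242) = 0.293858
  k2 = f(0.180000, -0.475795) = 0.267392
  u ← -0.502242 + (0.09/2)·(0.293858 + 0.267392) = -0.476986
u(0.18) ≈ -0.4770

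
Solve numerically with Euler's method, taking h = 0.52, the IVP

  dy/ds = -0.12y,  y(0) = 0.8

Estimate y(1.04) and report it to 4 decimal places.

Euler: y_{n+1} = y_n + h·f(s_n, y_n).
s=0.000000, y=0.800000: f=-0.096000 → y ← 0.800000 + 0.52·(-0.096000) = 0.750080
s=0.520000, y=0.750080: f=-0.090010 → y ← 0.750080 + 0.52·(-0.090010) = 0.703275
y(1.04) ≈ 0.7033

0.7033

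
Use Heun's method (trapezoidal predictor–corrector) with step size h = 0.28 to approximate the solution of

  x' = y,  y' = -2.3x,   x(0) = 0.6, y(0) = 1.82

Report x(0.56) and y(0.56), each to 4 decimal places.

1.3158, 0.4753

Heun on (x,y): k1 = f(t_n, state_n); k2 = f(t_n + h, state_n + h·k1); state_{n+1} = state_n + (h/2)·(k1 + k2).
0.000000: (0.600000, 1.820000)
  k1 = (1.820000, -1.380000)
  predictor → (1.109600, 1.433600)
  k2 = (1.433600, -2.552080)
  → (1.055504, 1.269509)
0.280000: (1.055504, 1.269509)
  k1 = (1.269509, -2.427659)
  predictor → (1.410966, 0.589764)
  k2 = (0.589764, -3.245223)
  → (1.315802, 0.475305)
(x(0.56), y(0.56)) ≈ (1.3158, 0.4753)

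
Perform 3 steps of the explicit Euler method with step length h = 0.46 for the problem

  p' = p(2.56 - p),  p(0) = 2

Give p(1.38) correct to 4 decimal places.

2.5587

Euler: p_{n+1} = p_n + h·f(s_n, p_n).
s=0.000000, p=2.000000: f=1.120000 → p ← 2.000000 + 0.46·1.120000 = 2.515200
s=0.460000, p=2.515200: f=0.112681 → p ← 2.515200 + 0.46·0.112681 = 2.567033
s=0.920000, p=2.567033: f=-0.018055 → p ← 2.567033 + 0.46·(-0.018055) = 2.558728
p(1.38) ≈ 2.5587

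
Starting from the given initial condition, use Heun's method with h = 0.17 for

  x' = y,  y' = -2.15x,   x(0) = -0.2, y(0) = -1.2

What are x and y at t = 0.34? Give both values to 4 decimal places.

-0.5707, -0.9104

Heun on (x,y): k1 = f(t_n, state_n); k2 = f(t_n + h, state_n + h·k1); state_{n+1} = state_n + (h/2)·(k1 + k2).
0.000000: (-0.200000, -1.200000)
  k1 = (-1.200000, 0.430000)
  predictor → (-0.404000, -1.126900)
  k2 = (-1.126900, 0.868600)
  → (-0.397787, -1.089619)
0.170000: (-0.397787, -1.089619)
  k1 = (-1.089619, 0.855241)
  predictor → (-0.583022, -0.944228)
  k2 = (-0.944228, 1.253497)
  → (-0.570663, -0.910376)
(x(0.34), y(0.34)) ≈ (-0.5707, -0.9104)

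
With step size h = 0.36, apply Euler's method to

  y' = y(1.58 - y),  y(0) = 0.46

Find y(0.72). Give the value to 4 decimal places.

Euler: y_{n+1} = y_n + h·f(x_n, y_n).
x=0.000000, y=0.460000: f=0.515200 → y ← 0.460000 + 0.36·0.515200 = 0.645472
x=0.360000, y=0.645472: f=0.603212 → y ← 0.645472 + 0.36·0.603212 = 0.862628
y(0.72) ≈ 0.8626

0.8626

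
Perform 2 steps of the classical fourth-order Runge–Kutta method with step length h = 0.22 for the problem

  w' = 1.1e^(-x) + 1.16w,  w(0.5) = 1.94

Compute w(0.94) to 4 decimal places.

3.5476

RK4: k1 = f(x_n, w_n); k2 = f(x_n + h/2, w_n + (h/2)·k1); k3 = f(x_n + h/2, w_n + (h/2)·k2); k4 = f(x_n + h, w_n + h·k3); w_{n+1} = w_n + (h/6)·(k1 + 2k2 + 2k3 + k4).
x=0.500000, w=1.940000:
  k1 = f(0.500000, 1.940000) = 2.917584
  k2 = f(0.610000, 2.260934) = 3.220370
  k3 = f(0.610000, 2.294241) = 3.259005
  k4 = f(0.720000, 2.656981) = 3.617526
  w ← 1.940000 + (0.22/6)·(k1 + 2k2 + 2k3 + k4) = 2.654775
x=0.720000, w=2.654775:
  k1 = f(0.720000, 2.654775) = 3.614966
  k2 = f(0.830000, 3.052421) = 4.020463
  k3 = f(0.830000, 3.097026) = 4.072204
  k4 = f(0.940000, 3.550660) = 4.548456
  w ← 2.654775 + (0.22/6)·(k1 + 2k2 + 2k3 + k4) = 3.547563
w(0.94) ≈ 3.5476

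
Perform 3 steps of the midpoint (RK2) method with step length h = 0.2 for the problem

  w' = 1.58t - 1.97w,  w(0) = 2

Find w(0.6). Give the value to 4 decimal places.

Midpoint: k1 = f(t_n, w_n); k2 = f(t_n + h/2, w_n + (h/2)·k1); w_{n+1} = w_n + h·k2.
t=0.000000, w=2.000000:
  k1 = f(0.000000, 2.000000) = -3.940000
  k2 = f(0.100000, 1.606000) = -3.005820
  w ← 2.000000 + 0.2·(-3.005820) = 1.398836
t=0.200000, w=1.398836:
  k1 = f(0.200000, 1.398836) = -2.439707
  k2 = f(0.300000, 1.154865) = -1.801085
  w ← 1.398836 + 0.2·(-1.801085) = 1.038619
t=0.400000, w=1.038619:
  k1 = f(0.400000, 1.038619) = -1.414080
  k2 = f(0.500000, 0.897211) = -0.977506
  w ← 1.038619 + 0.2·(-0.977506) = 0.843118
w(0.6) ≈ 0.8431

0.8431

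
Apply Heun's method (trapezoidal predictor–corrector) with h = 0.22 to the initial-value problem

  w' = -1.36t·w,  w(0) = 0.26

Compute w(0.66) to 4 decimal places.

0.1932

Heun: k1 = f(t_n, w_n); k2 = f(t_n + h, w_n + h·k1); w_{n+1} = w_n + (h/2)·(k1 + k2).
t=0.000000, w=0.260000:
  k1 = f(0.000000, 0.260000) = 0.000000
  k2 = f(0.220000, 0.260000) = -0.077792
  w ← 0.260000 + (0.22/2)·(0.000000 + (-0.077792)) = 0.251443
t=0.220000, w=0.251443:
  k1 = f(0.220000, 0.251443) = -0.075232
  k2 = f(0.440000, 0.234892) = -0.140559
  w ← 0.251443 + (0.22/2)·(-0.075232 + (-0.140559)) = 0.227706
t=0.440000, w=0.227706:
  k1 = f(0.440000, 0.227706) = -0.136259
  k2 = f(0.660000, 0.197729) = -0.177481
  w ← 0.227706 + (0.22/2)·(-0.136259 + (-0.177481)) = 0.193194
w(0.66) ≈ 0.1932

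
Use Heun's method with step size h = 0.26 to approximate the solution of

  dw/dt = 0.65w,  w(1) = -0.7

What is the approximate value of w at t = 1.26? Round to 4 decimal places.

Heun: k1 = f(t_n, w_n); k2 = f(t_n + h, w_n + h·k1); w_{n+1} = w_n + (h/2)·(k1 + k2).
t=1.000000, w=-0.700000:
  k1 = f(1.000000, -0.700000) = -0.455000
  k2 = f(1.260000, -0.818300) = -0.531895
  w ← -0.700000 + (0.26/2)·(-0.455000 + (-0.531895)) = -0.828296
w(1.26) ≈ -0.8283

-0.8283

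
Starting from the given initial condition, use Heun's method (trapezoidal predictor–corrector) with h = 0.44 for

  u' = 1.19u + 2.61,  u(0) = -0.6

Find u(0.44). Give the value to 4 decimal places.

Heun: k1 = f(s_n, u_n); k2 = f(s_n + h, u_n + h·k1); u_{n+1} = u_n + (h/2)·(k1 + k2).
s=0.000000, u=-0.600000:
  k1 = f(0.000000, -0.600000) = 1.896000
  k2 = f(0.440000, 0.234240) = 2.888746
  u ← -0.600000 + (0.44/2)·(1.896000 + 2.888746) = 0.452644
u(0.44) ≈ 0.4526

0.4526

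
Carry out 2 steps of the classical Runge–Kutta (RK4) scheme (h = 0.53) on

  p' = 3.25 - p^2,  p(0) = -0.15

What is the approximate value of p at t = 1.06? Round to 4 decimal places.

RK4: k1 = f(t_n, p_n); k2 = f(t_n + h/2, p_n + (h/2)·k1); k3 = f(t_n + h/2, p_n + (h/2)·k2); k4 = f(t_n + h, p_n + h·k3); p_{n+1} = p_n + (h/6)·(k1 + 2k2 + 2k3 + k4).
t=0.000000, p=-0.150000:
  k1 = f(0.000000, -0.150000) = 3.227500
  k2 = f(0.265000, 0.705288) = 2.752570
  k3 = f(0.265000, 0.579431) = 2.914260
  k4 = f(0.530000, 1.394558) = 1.305209
  p ← -0.150000 + (0.53/6)·(k1 + 2k2 + 2k3 + k4) = 1.251529
t=0.530000, p=1.251529:
  k1 = f(0.530000, 1.251529) = 1.683675
  k2 = f(0.795000, 1.697703) = 0.367805
  k3 = f(0.795000, 1.348997) = 1.430206
  k4 = f(1.060000, 2.009538) = -0.788244
  p ← 1.251529 + (0.53/6)·(k1 + 2k2 + 2k3 + k4) = 1.648274
p(1.06) ≈ 1.6483

1.6483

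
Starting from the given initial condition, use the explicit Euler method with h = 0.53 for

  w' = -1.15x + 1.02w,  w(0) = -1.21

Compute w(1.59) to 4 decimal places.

-5.5681

Euler: w_{n+1} = w_n + h·f(x_n, w_n).
x=0.000000, w=-1.210000: f=-1.234200 → w ← -1.210000 + 0.53·(-1.234200) = -1.864126
x=0.530000, w=-1.864126: f=-2.510909 → w ← -1.864126 + 0.53·(-2.510909) = -3.194908
x=1.060000, w=-3.194908: f=-4.477806 → w ← -3.194908 + 0.53·(-4.477806) = -5.568145
w(1.59) ≈ -5.5681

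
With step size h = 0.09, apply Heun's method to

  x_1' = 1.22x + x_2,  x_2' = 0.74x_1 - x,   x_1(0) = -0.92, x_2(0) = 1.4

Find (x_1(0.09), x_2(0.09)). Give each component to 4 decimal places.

Heun on (x_1,x_2): k1 = f(x_n, state_n); k2 = f(x_n + h, state_n + h·k1); state_{n+1} = state_n + (h/2)·(k1 + k2).
0.000000: (-0.920000, 1.400000)
  k1 = (1.400000, -0.680800)
  predictor → (-0.794000, 1.338728)
  k2 = (1.448528, -0.677560)
  → (-0.791816, 1.338874)
(x_1(0.09), x_2(0.09)) ≈ (-0.7918, 1.3389)

-0.7918, 1.3389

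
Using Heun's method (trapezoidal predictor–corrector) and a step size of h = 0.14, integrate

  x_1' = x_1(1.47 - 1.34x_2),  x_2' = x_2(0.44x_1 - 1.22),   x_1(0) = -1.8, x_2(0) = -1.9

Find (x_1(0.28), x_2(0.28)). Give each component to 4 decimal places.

-4.4614, -0.9530

Heun on (x_1,x_2): k1 = f(s_n, state_n); k2 = f(s_n + h, state_n + h·k1); state_{n+1} = state_n + (h/2)·(k1 + k2).
0.000000: (-1.800000, -1.900000)
  k1 = (-7.228800, 3.822800)
  predictor → (-2.812032, -1.364808)
  k2 = (-9.276451, 3.353735)
  → (-2.955368, -1.397643)
0.140000: (-2.955368, -1.397643)
  k1 = (-9.879324, 3.522565)
  predictor → (-4.338473, -0.904483)
  k2 = (-11.635819, 2.830064)
  → (-4.461428, -0.952959)
(x_1(0.28), x_2(0.28)) ≈ (-4.4614, -0.9530)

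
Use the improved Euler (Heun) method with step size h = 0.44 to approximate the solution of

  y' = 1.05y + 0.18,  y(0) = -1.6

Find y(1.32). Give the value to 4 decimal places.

-5.6864

Heun: k1 = f(t_n, y_n); k2 = f(t_n + h, y_n + h·k1); y_{n+1} = y_n + (h/2)·(k1 + k2).
t=0.000000, y=-1.600000:
  k1 = f(0.000000, -1.600000) = -1.500000
  k2 = f(0.440000, -2.260000) = -2.193000
  y ← -1.600000 + (0.44/2)·(-1.500000 + (-2.193000)) = -2.412460
t=0.440000, y=-2.412460:
  k1 = f(0.440000, -2.412460) = -2.353083
  k2 = f(0.880000, -3.447817) = -3.440207
  y ← -2.412460 + (0.44/2)·(-2.353083 + (-3.440207)) = -3.686984
t=0.880000, y=-3.686984:
  k1 = f(0.880000, -3.686984) = -3.691333
  k2 = f(1.320000, -5.311170) = -5.396729
  y ← -3.686984 + (0.44/2)·(-3.691333 + (-5.396729)) = -5.686358
y(1.32) ≈ -5.6864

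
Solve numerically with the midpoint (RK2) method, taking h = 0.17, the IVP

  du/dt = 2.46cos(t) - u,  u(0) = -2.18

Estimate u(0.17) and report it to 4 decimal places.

-1.4598

Midpoint: k1 = f(t_n, u_n); k2 = f(t_n + h/2, u_n + (h/2)·k1); u_{n+1} = u_n + h·k2.
t=0.000000, u=-2.180000:
  k1 = f(0.000000, -2.180000) = 4.640000
  k2 = f(0.085000, -1.785600) = 4.236719
  u ← -2.180000 + 0.17·4.236719 = -1.459758
u(0.17) ≈ -1.4598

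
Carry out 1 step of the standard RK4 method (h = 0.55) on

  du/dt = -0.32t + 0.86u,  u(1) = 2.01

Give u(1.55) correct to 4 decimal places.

RK4: k1 = f(t_n, u_n); k2 = f(t_n + h/2, u_n + (h/2)·k1); k3 = f(t_n + h/2, u_n + (h/2)·k2); k4 = f(t_n + h, u_n + h·k3); u_{n+1} = u_n + (h/6)·(k1 + 2k2 + 2k3 + k4).
t=1.000000, u=2.010000:
  k1 = f(1.000000, 2.010000) = 1.408600
  k2 = f(1.275000, 2.397365) = 1.653734
  k3 = f(1.275000, 2.464777) = 1.711708
  k4 = f(1.550000, 2.951439) = 2.042238
  u ← 2.010000 + (0.55/6)·(k1 + 2k2 + 2k3 + k4) = 2.943325
u(1.55) ≈ 2.9433

2.9433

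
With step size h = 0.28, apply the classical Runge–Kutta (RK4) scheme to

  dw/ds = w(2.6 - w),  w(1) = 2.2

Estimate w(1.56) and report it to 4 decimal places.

RK4: k1 = f(s_n, w_n); k2 = f(s_n + h/2, w_n + (h/2)·k1); k3 = f(s_n + h/2, w_n + (h/2)·k2); k4 = f(s_n + h, w_n + h·k3); w_{n+1} = w_n + (h/6)·(k1 + 2k2 + 2k3 + k4).
s=1.000000, w=2.200000:
  k1 = f(1.000000, 2.200000) = 0.880000
  k2 = f(1.140000, 2.323200) = 0.643062
  k3 = f(1.140000, 2.290029) = 0.709843
  k4 = f(1.280000, 2.398756) = 0.482735
  w ← 2.200000 + (0.28/6)·(k1 + 2k2 + 2k3 + k4) = 2.389865
s=1.280000, w=2.389865:
  k1 = f(1.280000, 2.389865) = 0.502193
  k2 = f(1.420000, 2.460173) = 0.344000
  k3 = f(1.420000, 2.438025) = 0.394898
  k4 = f(1.560000, 2.500437) = 0.248951
  w ← 2.389865 + (0.28/6)·(k1 + 2k2 + 2k3 + k4) = 2.493883
w(1.56) ≈ 2.4939

2.4939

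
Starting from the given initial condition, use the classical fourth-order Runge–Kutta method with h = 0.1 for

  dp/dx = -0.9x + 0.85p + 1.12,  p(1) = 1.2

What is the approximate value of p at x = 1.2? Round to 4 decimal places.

RK4: k1 = f(x_n, p_n); k2 = f(x_n + h/2, p_n + (h/2)·k1); k3 = f(x_n + h/2, p_n + (h/2)·k2); k4 = f(x_n + h, p_n + h·k3); p_{n+1} = p_n + (h/6)·(k1 + 2k2 + 2k3 + k4).
x=1.000000, p=1.200000:
  k1 = f(1.000000, 1.200000) = 1.240000
  k2 = f(1.050000, 1.262000) = 1.247700
  k3 = f(1.050000, 1.262385) = 1.248027
  k4 = f(1.100000, 1.324803) = 1.256082
  p ← 1.200000 + (0.1/6)·(k1 + 2k2 + 2k3 + k4) = 1.324792
x=1.100000, p=1.324792:
  k1 = f(1.100000, 1.324792) = 1.256073
  k2 = f(1.150000, 1.387596) = 1.264457
  k3 = f(1.150000, 1.388015) = 1.264813
  k4 = f(1.200000, 1.451274) = 1.273583
  p ← 1.324792 + (0.1/6)·(k1 + 2k2 + 2k3 + k4) = 1.451262
p(1.2) ≈ 1.4513

1.4513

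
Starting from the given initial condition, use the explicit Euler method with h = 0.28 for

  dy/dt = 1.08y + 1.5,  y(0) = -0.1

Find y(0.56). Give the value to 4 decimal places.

0.7974

Euler: y_{n+1} = y_n + h·f(t_n, y_n).
t=0.000000, y=-0.100000: f=1.392000 → y ← -0.100000 + 0.28·1.392000 = 0.289760
t=0.280000, y=0.289760: f=1.812941 → y ← 0.289760 + 0.28·1.812941 = 0.797383
y(0.56) ≈ 0.7974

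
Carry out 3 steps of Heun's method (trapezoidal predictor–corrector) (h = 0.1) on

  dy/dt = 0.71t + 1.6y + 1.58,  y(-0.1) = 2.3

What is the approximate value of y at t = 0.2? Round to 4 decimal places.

Heun: k1 = f(t_n, y_n); k2 = f(t_n + h, y_n + h·k1); y_{n+1} = y_n + (h/2)·(k1 + k2).
t=-0.100000, y=2.300000:
  k1 = f(-0.100000, 2.300000) = 5.189000
  k2 = f(0.000000, 2.818900) = 6.090240
  y ← 2.300000 + (0.1/2)·(5.189000 + 6.090240) = 2.863962
t=0.000000, y=2.863962:
  k1 = f(0.000000, 2.863962) = 6.162339
  k2 = f(0.100000, 3.480196) = 7.219313
  y ← 2.863962 + (0.1/2)·(6.162339 + 7.219313) = 3.533045
t=0.100000, y=3.533045:
  k1 = f(0.100000, 3.533045) = 7.303871
  k2 = f(0.200000, 4.263432) = 8.543491
  y ← 3.533045 + (0.1/2)·(7.303871 + 8.543491) = 4.325413
y(0.2) ≈ 4.3254

4.3254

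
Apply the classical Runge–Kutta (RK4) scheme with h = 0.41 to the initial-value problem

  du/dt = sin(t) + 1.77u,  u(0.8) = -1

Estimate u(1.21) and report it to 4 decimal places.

RK4: k1 = f(t_n, u_n); k2 = f(t_n + h/2, u_n + (h/2)·k1); k3 = f(t_n + h/2, u_n + (h/2)·k2); k4 = f(t_n + h, u_n + h·k3); u_{n+1} = u_n + (h/6)·(k1 + 2k2 + 2k3 + k4).
t=0.800000, u=-1.000000:
  k1 = f(0.800000, -1.000000) = -1.052644
  k2 = f(1.005000, -1.215792) = -1.307790
  k3 = f(1.005000, -1.268097) = -1.400370
  k4 = f(1.210000, -1.574152) = -1.850632
  u ← -1.000000 + (0.41/6)·(k1 + 2k2 + 2k3 + k4) = -1.568506
u(1.21) ≈ -1.5685

-1.5685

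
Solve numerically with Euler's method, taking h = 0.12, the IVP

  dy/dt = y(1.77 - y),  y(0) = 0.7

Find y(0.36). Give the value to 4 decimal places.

0.9768

Euler: y_{n+1} = y_n + h·f(t_n, y_n).
t=0.000000, y=0.700000: f=0.749000 → y ← 0.700000 + 0.12·0.749000 = 0.789880
t=0.120000, y=0.789880: f=0.774177 → y ← 0.789880 + 0.12·0.774177 = 0.882781
t=0.240000, y=0.882781: f=0.783220 → y ← 0.882781 + 0.12·0.783220 = 0.976768
y(0.36) ≈ 0.9768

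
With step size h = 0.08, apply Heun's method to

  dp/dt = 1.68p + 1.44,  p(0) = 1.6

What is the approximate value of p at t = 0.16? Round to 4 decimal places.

Heun: k1 = f(t_n, p_n); k2 = f(t_n + h, p_n + h·k1); p_{n+1} = p_n + (h/2)·(k1 + k2).
t=0.000000, p=1.600000:
  k1 = f(0.000000, 1.600000) = 4.128000
  k2 = f(0.080000, 1.930240) = 4.682803
  p ← 1.600000 + (0.08/2)·(4.128000 + 4.682803) = 1.952432
t=0.080000, p=1.952432:
  k1 = f(0.080000, 1.952432) = 4.720086
  k2 = f(0.160000, 2.330039) = 5.354466
  p ← 1.952432 + (0.08/2)·(4.720086 + 5.354466) = 2.355414
p(0.16) ≈ 2.3554

2.3554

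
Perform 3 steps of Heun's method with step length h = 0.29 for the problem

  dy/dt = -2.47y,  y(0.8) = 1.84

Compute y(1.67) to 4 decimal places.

Heun: k1 = f(t_n, y_n); k2 = f(t_n + h, y_n + h·k1); y_{n+1} = y_n + (h/2)·(k1 + k2).
t=0.800000, y=1.840000:
  k1 = f(0.800000, 1.840000) = -4.544800
  k2 = f(1.090000, 0.522008) = -1.289360
  y ← 1.840000 + (0.29/2)·(-4.544800 + (-1.289360)) = 0.994047
t=1.090000, y=0.994047:
  k1 = f(1.090000, 0.994047) = -2.455296
  k2 = f(1.380000, 0.282011) = -0.696567
  y ← 0.994047 + (0.29/2)·(-2.455296 + (-0.696567)) = 0.537027
t=1.380000, y=0.537027:
  k1 = f(1.380000, 0.537027) = -1.326456
  k2 = f(1.670000, 0.152354) = -0.376316
  y ← 0.537027 + (0.29/2)·(-1.326456 + (-0.376316)) = 0.290125
y(1.67) ≈ 0.2901

0.2901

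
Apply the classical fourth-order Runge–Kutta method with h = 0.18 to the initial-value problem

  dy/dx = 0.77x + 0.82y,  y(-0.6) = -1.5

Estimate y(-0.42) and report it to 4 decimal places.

RK4: k1 = f(x_n, y_n); k2 = f(x_n + h/2, y_n + (h/2)·k1); k3 = f(x_n + h/2, y_n + (h/2)·k2); k4 = f(x_n + h, y_n + h·k3); y_{n+1} = y_n + (h/6)·(k1 + 2k2 + 2k3 + k4).
x=-0.600000, y=-1.500000:
  k1 = f(-0.600000, -1.500000) = -1.692000
  k2 = f(-0.510000, -1.652280) = -1.747570
  k3 = f(-0.510000, -1.657281) = -1.751671
  k4 = f(-0.420000, -1.815301) = -1.811947
  y ← -1.500000 + (0.18/6)·(k1 + 2k2 + 2k3 + k4) = -1.815073
y(-0.42) ≈ -1.8151

-1.8151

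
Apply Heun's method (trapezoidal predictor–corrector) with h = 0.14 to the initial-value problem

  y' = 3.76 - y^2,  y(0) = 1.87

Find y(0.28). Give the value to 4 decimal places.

Heun: k1 = f(t_n, y_n); k2 = f(t_n + h, y_n + h·k1); y_{n+1} = y_n + (h/2)·(k1 + k2).
t=0.000000, y=1.870000:
  k1 = f(0.000000, 1.870000) = 0.263100
  k2 = f(0.140000, 1.906834) = 0.123984
  y ← 1.870000 + (0.14/2)·(0.263100 + 0.123984) = 1.897096
t=0.140000, y=1.897096:
  k1 = f(0.140000, 1.897096) = 0.161027
  k2 = f(0.280000, 1.919640) = 0.074983
  y ← 1.897096 + (0.14/2)·(0.161027 + 0.074983) = 1.913617
y(0.28) ≈ 1.9136

1.9136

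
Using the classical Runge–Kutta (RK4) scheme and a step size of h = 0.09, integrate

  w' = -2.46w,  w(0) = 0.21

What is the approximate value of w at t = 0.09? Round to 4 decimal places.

RK4: k1 = f(t_n, w_n); k2 = f(t_n + h/2, w_n + (h/2)·k1); k3 = f(t_n + h/2, w_n + (h/2)·k2); k4 = f(t_n + h, w_n + h·k3); w_{n+1} = w_n + (h/6)·(k1 + 2k2 + 2k3 + k4).
t=0.000000, w=0.210000:
  k1 = f(0.000000, 0.210000) = -0.516600
  k2 = f(0.045000, 0.186753) = -0.459412
  k3 = f(0.045000, 0.189326) = -0.465743
  k4 = f(0.090000, 0.168083) = -0.413484
  w ← 0.210000 + (0.09/6)·(k1 + 2k2 + 2k3 + k4) = 0.168294
w(0.09) ≈ 0.1683

0.1683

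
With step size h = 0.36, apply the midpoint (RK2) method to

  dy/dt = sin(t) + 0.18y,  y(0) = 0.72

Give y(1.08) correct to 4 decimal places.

1.4393

Midpoint: k1 = f(t_n, y_n); k2 = f(t_n + h/2, y_n + (h/2)·k1); y_{n+1} = y_n + h·k2.
t=0.000000, y=0.720000:
  k1 = f(0.000000, 0.720000) = 0.129600
  k2 = f(0.180000, 0.743328) = 0.312829
  y ← 0.720000 + 0.36·0.312829 = 0.832618
t=0.360000, y=0.832618:
  k1 = f(0.360000, 0.832618) = 0.502146
  k2 = f(0.540000, 0.923004) = 0.680277
  y ← 0.832618 + 0.36·0.680277 = 1.077518
t=0.720000, y=1.077518:
  k1 = f(0.720000, 1.077518) = 0.853338
  k2 = f(0.900000, 1.231119) = 1.004928
  y ← 1.077518 + 0.36·1.004928 = 1.439292
y(1.08) ≈ 1.4393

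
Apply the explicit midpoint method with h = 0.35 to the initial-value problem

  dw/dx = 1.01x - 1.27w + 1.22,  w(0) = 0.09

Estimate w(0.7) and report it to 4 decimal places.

Midpoint: k1 = f(x_n, w_n); k2 = f(x_n + h/2, w_n + (h/2)·k1); w_{n+1} = w_n + h·k2.
x=0.000000, w=0.090000:
  k1 = f(0.000000, 0.090000) = 1.105700
  k2 = f(0.175000, 0.283497) = 1.036708
  w ← 0.090000 + 0.35·1.036708 = 0.452848
x=0.350000, w=0.452848:
  k1 = f(0.350000, 0.452848) = 0.998383
  k2 = f(0.525000, 0.627565) = 0.953243
  w ← 0.452848 + 0.35·0.953243 = 0.786483
w(0.7) ≈ 0.7865

0.7865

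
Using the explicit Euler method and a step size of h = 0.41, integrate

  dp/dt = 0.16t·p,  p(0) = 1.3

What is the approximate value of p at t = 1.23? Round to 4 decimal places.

1.4068

Euler: p_{n+1} = p_n + h·f(t_n, p_n).
t=0.000000, p=1.300000: f=0.000000 → p ← 1.300000 + 0.41·0.000000 = 1.300000
t=0.410000, p=1.300000: f=0.085280 → p ← 1.300000 + 0.41·0.085280 = 1.334965
t=0.820000, p=1.334965: f=0.175147 → p ← 1.334965 + 0.41·0.175147 = 1.406775
p(1.23) ≈ 1.4068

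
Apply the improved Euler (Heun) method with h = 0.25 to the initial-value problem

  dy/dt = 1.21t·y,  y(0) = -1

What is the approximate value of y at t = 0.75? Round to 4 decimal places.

Heun: k1 = f(t_n, y_n); k2 = f(t_n + h, y_n + h·k1); y_{n+1} = y_n + (h/2)·(k1 + k2).
t=0.000000, y=-1.000000:
  k1 = f(0.000000, -1.000000) = 0.000000
  k2 = f(0.250000, -1.000000) = -0.302500
  y ← -1.000000 + (0.25/2)·(0.000000 + (-0.302500)) = -1.037813
t=0.250000, y=-1.037813:
  k1 = f(0.250000, -1.037813) = -0.313938
  k2 = f(0.500000, -1.116297) = -0.675360
  y ← -1.037813 + (0.25/2)·(-0.313938 + (-0.675360)) = -1.161475
t=0.500000, y=-1.161475:
  k1 = f(0.500000, -1.161475) = -0.702692
  k2 = f(0.750000, -1.337148) = -1.213462
  y ← -1.161475 + (0.25/2)·(-0.702692 + (-1.213462)) = -1.400994
y(0.75) ≈ -1.4010

-1.4010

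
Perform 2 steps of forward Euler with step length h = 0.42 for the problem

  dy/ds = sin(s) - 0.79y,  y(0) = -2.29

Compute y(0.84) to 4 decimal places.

Euler: y_{n+1} = y_n + h·f(s_n, y_n).
s=0.000000, y=-2.290000: f=1.809100 → y ← -2.290000 + 0.42·1.809100 = -1.530178
s=0.420000, y=-1.530178: f=1.616601 → y ← -1.530178 + 0.42·1.616601 = -0.851206
y(0.84) ≈ -0.8512

-0.8512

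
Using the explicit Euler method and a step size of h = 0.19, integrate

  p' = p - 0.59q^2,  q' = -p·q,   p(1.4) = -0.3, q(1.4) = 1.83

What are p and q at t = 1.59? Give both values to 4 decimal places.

Euler on (p,q): p_{n+1} = p_n + h·p', q_{n+1} = q_n + h·q'.
1.400000: (-0.300000, 1.830000); f=(-2.275851, 0.549000) → (-0.732412, 1.934310)
(p(1.59), q(1.59)) ≈ (-0.7324, 1.9343)

-0.7324, 1.9343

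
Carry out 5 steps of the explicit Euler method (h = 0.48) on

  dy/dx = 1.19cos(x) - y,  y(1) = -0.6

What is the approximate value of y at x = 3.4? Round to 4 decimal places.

Euler: y_{n+1} = y_n + h·f(x_n, y_n).
x=1.000000, y=-0.600000: f=1.242960 → y ← -0.600000 + 0.48·1.242960 = -0.003379
x=1.480000, y=-0.003379: f=0.111279 → y ← -0.003379 + 0.48·0.111279 = 0.050034
x=1.960000, y=0.050034: f=-0.501582 → y ← 0.050034 + 0.48·(-0.501582) = -0.190725
x=2.440000, y=-0.190725: f=-0.718215 → y ← -0.190725 + 0.48·(-0.718215) = -0.535468
x=2.920000, y=-0.535468: f=-0.625435 → y ← -0.535468 + 0.48·(-0.625435) = -0.835677
y(3.4) ≈ -0.8357

-0.8357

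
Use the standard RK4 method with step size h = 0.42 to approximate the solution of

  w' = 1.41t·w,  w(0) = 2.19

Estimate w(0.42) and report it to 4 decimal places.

2.4800

RK4: k1 = f(t_n, w_n); k2 = f(t_n + h/2, w_n + (h/2)·k1); k3 = f(t_n + h/2, w_n + (h/2)·k2); k4 = f(t_n + h, w_n + h·k3); w_{n+1} = w_n + (h/6)·(k1 + 2k2 + 2k3 + k4).
t=0.000000, w=2.190000:
  k1 = f(0.000000, 2.190000) = 0.000000
  k2 = f(0.210000, 2.190000) = 0.648459
  k3 = f(0.210000, 2.326176) = 0.688781
  k4 = f(0.420000, 2.479288) = 1.468234
  w ← 2.190000 + (0.42/6)·(k1 + 2k2 + 2k3 + k4) = 2.479990
w(0.42) ≈ 2.4800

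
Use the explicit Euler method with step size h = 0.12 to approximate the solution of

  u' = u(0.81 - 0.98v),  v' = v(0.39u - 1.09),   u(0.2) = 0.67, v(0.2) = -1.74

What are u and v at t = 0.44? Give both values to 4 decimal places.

1.1177, -1.4260

Euler on (u,v): u_{n+1} = u_n + h·u', v_{n+1} = v_n + h·v'.
0.200000: (0.670000, -1.740000); f=(1.685184, 1.441938) → (0.872222, -1.566967)
0.320000: (0.872222, -1.566967); f=(2.045909, 1.174965) → (1.117731, -1.425972)
(u(0.44), v(0.44)) ≈ (1.1177, -1.4260)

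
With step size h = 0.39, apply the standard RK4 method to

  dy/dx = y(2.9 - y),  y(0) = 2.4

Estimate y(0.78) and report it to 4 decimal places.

2.8354

RK4: k1 = f(x_n, y_n); k2 = f(x_n + h/2, y_n + (h/2)·k1); k3 = f(x_n + h/2, y_n + (h/2)·k2); k4 = f(x_n + h, y_n + h·k3); y_{n+1} = y_n + (h/6)·(k1 + 2k2 + 2k3 + k4).
x=0.000000, y=2.400000:
  k1 = f(0.000000, 2.400000) = 1.200000
  k2 = f(0.195000, 2.634000) = 0.700644
  k3 = f(0.195000, 2.536626) = 0.921745
  k4 = f(0.390000, 2.759480) = 0.387761
  y ← 2.400000 + (0.39/6)·(k1 + 2k2 + 2k3 + k4) = 2.714115
x=0.390000, y=2.714115:
  k1 = f(0.390000, 2.714115) = 0.504513
  k2 = f(0.585000, 2.812495) = 0.246107
  k3 = f(0.585000, 2.762106) = 0.380878
  k4 = f(0.780000, 2.862657) = 0.106899
  y ← 2.714115 + (0.39/6)·(k1 + 2k2 + 2k3 + k4) = 2.835365
y(0.78) ≈ 2.8354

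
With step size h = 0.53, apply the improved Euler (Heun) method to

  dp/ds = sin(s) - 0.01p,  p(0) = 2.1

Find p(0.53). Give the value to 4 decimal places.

2.2229

Heun: k1 = f(s_n, p_n); k2 = f(s_n + h, p_n + h·k1); p_{n+1} = p_n + (h/2)·(k1 + k2).
s=0.000000, p=2.100000:
  k1 = f(0.000000, 2.100000) = -0.021000
  k2 = f(0.530000, 2.088870) = 0.484645
  p ← 2.100000 + (0.53/2)·(-0.021000 + 0.484645) = 2.222866
p(0.53) ≈ 2.2229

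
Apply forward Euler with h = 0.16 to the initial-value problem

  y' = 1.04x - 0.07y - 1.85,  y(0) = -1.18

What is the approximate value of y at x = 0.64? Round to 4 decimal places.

Euler: y_{n+1} = y_n + h·f(x_n, y_n).
x=0.000000, y=-1.180000: f=-1.767400 → y ← -1.180000 + 0.16·(-1.767400) = -1.462784
x=0.160000, y=-1.462784: f=-1.581205 → y ← -1.462784 + 0.16·(-1.581205) = -1.715777
x=0.320000, y=-1.715777: f=-1.397096 → y ← -1.715777 + 0.16·(-1.397096) = -1.939312
x=0.480000, y=-1.939312: f=-1.215048 → y ← -1.939312 + 0.16·(-1.215048) = -2.133720
y(0.64) ≈ -2.1337

-2.1337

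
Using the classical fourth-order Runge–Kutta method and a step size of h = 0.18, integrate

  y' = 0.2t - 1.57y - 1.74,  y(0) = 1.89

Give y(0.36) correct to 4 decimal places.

0.6064

RK4: k1 = f(t_n, y_n); k2 = f(t_n + h/2, y_n + (h/2)·k1); k3 = f(t_n + h/2, y_n + (h/2)·k2); k4 = f(t_n + h, y_n + h·k3); y_{n+1} = y_n + (h/6)·(k1 + 2k2 + 2k3 + k4).
t=0.000000, y=1.890000:
  k1 = f(0.000000, 1.890000) = -4.707300
  k2 = f(0.090000, 1.466343) = -4.024159
  k3 = f(0.090000, 1.527826) = -4.120686
  k4 = f(0.180000, 1.148276) = -3.506794
  y ← 1.890000 + (0.18/6)·(k1 + 2k2 + 2k3 + k4) = 1.154886
t=0.180000, y=1.154886:
  k1 = f(0.180000, 1.154886) = -3.517172
  k2 = f(0.270000, 0.838341) = -3.002195
  k3 = f(0.270000, 0.884689) = -3.074962
  k4 = f(0.360000, 0.601393) = -2.612188
  y ← 1.154886 + (0.18/6)·(k1 + 2k2 + 2k3 + k4) = 0.606376
y(0.36) ≈ 0.6064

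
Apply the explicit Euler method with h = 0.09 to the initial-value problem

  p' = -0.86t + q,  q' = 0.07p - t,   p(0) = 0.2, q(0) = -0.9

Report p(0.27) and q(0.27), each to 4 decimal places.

-0.0643, -0.9221

Euler on (p,q): p_{n+1} = p_n + h·p', q_{n+1} = q_n + h·q'.
0.000000: (0.200000, -0.900000); f=(-0.900000, 0.014000) → (0.119000, -0.898740)
0.090000: (0.119000, -0.898740); f=(-0.976140, -0.081670) → (0.031147, -0.906090)
0.180000: (0.031147, -0.906090); f=(-1.060890, -0.177820) → (-0.064333, -0.922094)
(p(0.27), q(0.27)) ≈ (-0.0643, -0.9221)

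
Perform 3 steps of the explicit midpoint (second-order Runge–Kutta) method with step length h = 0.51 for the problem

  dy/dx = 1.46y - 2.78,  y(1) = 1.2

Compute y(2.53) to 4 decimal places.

Midpoint: k1 = f(x_n, y_n); k2 = f(x_n + h/2, y_n + (h/2)·k1); y_{n+1} = y_n + h·k2.
x=1.000000, y=1.200000:
  k1 = f(1.000000, 1.200000) = -1.028000
  k2 = f(1.255000, 0.937860) = -1.410724
  y ← 1.200000 + 0.51·(-1.410724) = 0.480531
x=1.510000, y=0.480531:
  k1 = f(1.510000, 0.480531) = -2.078425
  k2 = f(1.765000, -0.049468) = -2.852223
  y ← 0.480531 + 0.51·(-2.852223) = -0.974103
x=2.020000, y=-0.974103:
  k1 = f(2.020000, -0.974103) = -4.202191
  k2 = f(2.275000, -2.045662) = -5.766666
  y ← -0.974103 + 0.51·(-5.766666) = -3.915103
y(2.53) ≈ -3.9151

-3.9151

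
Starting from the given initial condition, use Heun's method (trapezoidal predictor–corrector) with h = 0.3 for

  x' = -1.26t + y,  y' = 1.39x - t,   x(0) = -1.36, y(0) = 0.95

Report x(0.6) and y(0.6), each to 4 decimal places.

-1.3573, -0.2439

Heun on (x,y): k1 = f(t_n, state_n); k2 = f(t_n + h, state_n + h·k1); state_{n+1} = state_n + (h/2)·(k1 + k2).
0.000000: (-1.360000, 0.950000)
  k1 = (0.950000, -1.890400)
  predictor → (-1.075000, 0.382880)
  k2 = (0.004880, -1.794250)
  → (-1.216768, 0.397302)
0.300000: (-1.216768, 0.397302)
  k1 = (0.019302, -1.991308)
  predictor → (-1.210977, -0.200090)
  k2 = (-0.956090, -2.283258)
  → (-1.357286, -0.243882)
(x(0.6), y(0.6)) ≈ (-1.3573, -0.2439)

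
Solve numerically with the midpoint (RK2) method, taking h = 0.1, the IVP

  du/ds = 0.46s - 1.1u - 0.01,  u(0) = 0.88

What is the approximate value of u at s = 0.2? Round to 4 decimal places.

Midpoint: k1 = f(s_n, u_n); k2 = f(s_n + h/2, u_n + (h/2)·k1); u_{n+1} = u_n + h·k2.
s=0.000000, u=0.880000:
  k1 = f(0.000000, 0.880000) = -0.978000
  k2 = f(0.050000, 0.831100) = -0.901210
  u ← 0.880000 + 0.1·(-0.901210) = 0.789879
s=0.100000, u=0.789879:
  k1 = f(0.100000, 0.789879) = -0.832867
  k2 = f(0.150000, 0.748236) = -0.764059
  u ← 0.789879 + 0.1·(-0.764059) = 0.713473
u(0.2) ≈ 0.7135

0.7135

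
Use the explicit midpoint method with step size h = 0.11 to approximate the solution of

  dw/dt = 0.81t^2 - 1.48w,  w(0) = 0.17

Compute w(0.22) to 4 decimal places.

0.1255

Midpoint: k1 = f(t_n, w_n); k2 = f(t_n + h/2, w_n + (h/2)·k1); w_{n+1} = w_n + h·k2.
t=0.000000, w=0.170000:
  k1 = f(0.000000, 0.170000) = -0.251600
  k2 = f(0.055000, 0.156162) = -0.228670
  w ← 0.170000 + 0.11·(-0.228670) = 0.144846
t=0.110000, w=0.144846:
  k1 = f(0.110000, 0.144846) = -0.204572
  k2 = f(0.165000, 0.133595) = -0.175668
  w ← 0.144846 + 0.11·(-0.175668) = 0.125523
w(0.22) ≈ 0.1255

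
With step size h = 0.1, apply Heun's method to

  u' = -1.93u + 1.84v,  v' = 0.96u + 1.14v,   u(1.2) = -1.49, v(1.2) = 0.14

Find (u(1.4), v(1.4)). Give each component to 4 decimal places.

-1.0132, -0.0890

Heun on (u,v): k1 = f(t_n, state_n); k2 = f(t_n + h, state_n + h·k1); state_{n+1} = state_n + (h/2)·(k1 + k2).
1.200000: (-1.490000, 0.140000)
  k1 = (3.133300, -1.270800)
  predictor → (-1.176670, 0.012920)
  k2 = (2.294746, -1.114874)
  → (-1.218598, 0.020716)
1.300000: (-1.218598, 0.020716)
  k1 = (2.390012, -1.146237)
  predictor → (-0.979597, -0.093907)
  k2 = (1.717832, -1.047467)
  → (-1.013206, -0.088969)
(u(1.4), v(1.4)) ≈ (-1.0132, -0.0890)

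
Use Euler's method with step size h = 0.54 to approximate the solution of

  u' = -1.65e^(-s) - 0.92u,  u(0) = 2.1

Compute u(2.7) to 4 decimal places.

-0.3236

Euler: u_{n+1} = u_n + h·f(s_n, u_n).
s=0.000000, u=2.100000: f=-3.582000 → u ← 2.100000 + 0.54·(-3.582000) = 0.165720
s=0.540000, u=0.165720: f=-1.113997 → u ← 0.165720 + 0.54·(-1.113997) = -0.435838
s=1.080000, u=-0.435838: f=-0.159361 → u ← -0.435838 + 0.54·(-0.159361) = -0.521893
s=1.620000, u=-0.521893: f=0.153609 → u ← -0.521893 + 0.54·0.153609 = -0.438945
s=2.160000, u=-0.438945: f=0.213543 → u ← -0.438945 + 0.54·0.213543 = -0.323632
u(2.7) ≈ -0.3236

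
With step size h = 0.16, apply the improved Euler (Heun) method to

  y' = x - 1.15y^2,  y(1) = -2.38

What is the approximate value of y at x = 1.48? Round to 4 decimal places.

Heun: k1 = f(x_n, y_n); k2 = f(x_n + h, y_n + h·k1); y_{n+1} = y_n + (h/2)·(k1 + k2).
x=1.000000, y=-2.380000:
  k1 = f(1.000000, -2.380000) = -5.514060
  k2 = f(1.160000, -3.262250) = -11.078613
  y ← -2.380000 + (0.16/2)·(-5.514060 + (-11.078613)) = -3.707414
x=1.160000, y=-3.707414:
  k1 = f(1.160000, -3.707414) = -14.646655
  k2 = f(1.320000, -6.050879) = -40.785103
  y ← -3.707414 + (0.16/2)·(-14.646655 + (-40.785103)) = -8.141955
x=1.320000, y=-8.141955:
  k1 = f(1.320000, -8.141955) = -74.915137
  k2 = f(1.480000, -20.128376) = -464.444268
  y ← -8.141955 + (0.16/2)·(-74.915137 + (-464.444268)) = -51.290707
y(1.48) ≈ -51.2907

-51.2907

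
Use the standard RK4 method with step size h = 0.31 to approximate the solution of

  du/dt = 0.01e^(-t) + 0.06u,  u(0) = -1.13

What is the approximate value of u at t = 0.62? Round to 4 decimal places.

RK4: k1 = f(t_n, u_n); k2 = f(t_n + h/2, u_n + (h/2)·k1); k3 = f(t_n + h/2, u_n + (h/2)·k2); k4 = f(t_n + h, u_n + h·k3); u_{n+1} = u_n + (h/6)·(k1 + 2k2 + 2k3 + k4).
t=0.000000, u=-1.130000:
  k1 = f(0.000000, -1.130000) = -0.057800
  k2 = f(0.155000, -1.138959) = -0.059773
  k3 = f(0.155000, -1.139265) = -0.059792
  k4 = f(0.310000, -1.148535) = -0.061578
  u ← -1.130000 + (0.31/6)·(k1 + 2k2 + 2k3 + k4) = -1.148523
t=0.310000, u=-1.148523:
  k1 = f(0.310000, -1.148523) = -0.061577
  k2 = f(0.465000, -1.158067) = -0.063203
  k3 = f(0.465000, -1.158319) = -0.063218
  k4 = f(0.620000, -1.168120) = -0.064708
  u ← -1.148523 + (0.31/6)·(k1 + 2k2 + 2k3 + k4) = -1.168111
u(0.62) ≈ -1.1681

-1.1681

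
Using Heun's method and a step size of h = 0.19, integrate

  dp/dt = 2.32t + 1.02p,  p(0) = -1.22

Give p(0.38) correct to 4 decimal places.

Heun: k1 = f(t_n, p_n); k2 = f(t_n + h, p_n + h·k1); p_{n+1} = p_n + (h/2)·(k1 + k2).
t=0.000000, p=-1.220000:
  k1 = f(0.000000, -1.220000) = -1.244400
  k2 = f(0.190000, -1.456436) = -1.044765
  p ← -1.220000 + (0.19/2)·(-1.244400 + (-1.044765)) = -1.437471
t=0.190000, p=-1.437471:
  k1 = f(0.190000, -1.437471) = -1.025420
  k2 = f(0.380000, -1.632300) = -0.783346
  p ← -1.437471 + (0.19/2)·(-1.025420 + (-0.783346)) = -1.609303
p(0.38) ≈ -1.6093

-1.6093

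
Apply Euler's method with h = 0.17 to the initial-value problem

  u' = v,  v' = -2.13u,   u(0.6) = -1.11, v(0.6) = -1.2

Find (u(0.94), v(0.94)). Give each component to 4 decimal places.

-1.4497, -0.3223

Euler on (u,v): u_{n+1} = u_n + h·u', v_{n+1} = v_n + h·v'.
0.600000: (-1.110000, -1.200000); f=(-1.200000, 2.364300) → (-1.314000, -0.798069)
0.770000: (-1.314000, -0.798069); f=(-0.798069, 2.798820) → (-1.449672, -0.322270)
(u(0.94), v(0.94)) ≈ (-1.4497, -0.3223)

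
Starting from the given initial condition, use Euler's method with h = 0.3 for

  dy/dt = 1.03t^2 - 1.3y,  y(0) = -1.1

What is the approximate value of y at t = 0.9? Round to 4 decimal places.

-0.1215

Euler: y_{n+1} = y_n + h·f(t_n, y_n).
t=0.000000, y=-1.100000: f=1.430000 → y ← -1.100000 + 0.3·1.430000 = -0.671000
t=0.300000, y=-0.671000: f=0.965000 → y ← -0.671000 + 0.3·0.965000 = -0.381500
t=0.600000, y=-0.381500: f=0.866750 → y ← -0.381500 + 0.3·0.866750 = -0.121475
y(0.9) ≈ -0.1215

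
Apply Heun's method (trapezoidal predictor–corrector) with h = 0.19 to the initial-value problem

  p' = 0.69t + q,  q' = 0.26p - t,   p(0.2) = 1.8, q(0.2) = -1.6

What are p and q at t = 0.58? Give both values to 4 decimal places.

Heun on (p,q): k1 = f(t_n, state_n); k2 = f(t_n + h, state_n + h·k1); state_{n+1} = state_n + (h/2)·(k1 + k2).
0.200000: (1.800000, -1.600000)
  k1 = (-1.462000, 0.268000)
  predictor → (1.522220, -1.549080)
  k2 = (-1.279980, 0.005777)
  → (1.539512, -1.573991)
0.390000: (1.539512, -1.573991)
  k1 = (-1.304891, 0.010273)
  predictor → (1.291583, -1.572039)
  k2 = (-1.171839, -0.244189)
  → (1.304223, -1.596213)
(p(0.58), q(0.58)) ≈ (1.3042, -1.5962)

1.3042, -1.5962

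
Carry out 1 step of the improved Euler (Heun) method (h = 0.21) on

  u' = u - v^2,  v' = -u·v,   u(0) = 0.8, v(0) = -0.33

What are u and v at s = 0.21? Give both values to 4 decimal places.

0.9639, -0.2750

Heun on (u,v): k1 = f(s_n, state_n); k2 = f(s_n + h, state_n + h·k1); state_{n+1} = state_n + (h/2)·(k1 + k2).
0.000000: (0.800000, -0.330000)
  k1 = (0.691100, 0.264000)
  predictor → (0.945131, -0.274560)
  k2 = (0.869748, 0.259495)
  → (0.963889, -0.275033)
(u(0.21), v(0.21)) ≈ (0.9639, -0.2750)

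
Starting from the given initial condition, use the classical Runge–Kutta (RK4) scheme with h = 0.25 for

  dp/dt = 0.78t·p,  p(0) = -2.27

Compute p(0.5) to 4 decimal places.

RK4: k1 = f(t_n, p_n); k2 = f(t_n + h/2, p_n + (h/2)·k1); k3 = f(t_n + h/2, p_n + (h/2)·k2); k4 = f(t_n + h, p_n + h·k3); p_{n+1} = p_n + (h/6)·(k1 + 2k2 + 2k3 + k4).
t=0.000000, p=-2.270000:
  k1 = f(0.000000, -2.270000) = 0.000000
  k2 = f(0.125000, -2.270000) = -0.221325
  k3 = f(0.125000, -2.297666) = -0.224022
  k4 = f(0.250000, -2.326006) = -0.453571
  p ← -2.270000 + (0.25/6)·(k1 + 2k2 + 2k3 + k4) = -2.326011
t=0.250000, p=-2.326011:
  k1 = f(0.250000, -2.326011) = -0.453572
  k2 = f(0.375000, -2.382708) = -0.696942
  k3 = f(0.375000, -2.413129) = -0.705840
  k4 = f(0.500000, -2.502471) = -0.975964
  p ← -2.326011 + (0.25/6)·(k1 + 2k2 + 2k3 + k4) = -2.502474
p(0.5) ≈ -2.5025

-2.5025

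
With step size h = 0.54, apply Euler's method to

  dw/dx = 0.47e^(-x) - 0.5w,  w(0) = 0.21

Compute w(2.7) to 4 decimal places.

Euler: w_{n+1} = w_n + h·f(x_n, w_n).
x=0.000000, w=0.210000: f=0.365000 → w ← 0.210000 + 0.54·0.365000 = 0.407100
x=0.540000, w=0.407100: f=0.070342 → w ← 0.407100 + 0.54·0.070342 = 0.445085
x=1.080000, w=0.445085: f=-0.062932 → w ← 0.445085 + 0.54·(-0.062932) = 0.411101
x=1.620000, w=0.411101: f=-0.112538 → w ← 0.411101 + 0.54·(-0.112538) = 0.350330
x=2.160000, w=0.350330: f=-0.120962 → w ← 0.350330 + 0.54·(-0.120962) = 0.285011
w(2.7) ≈ 0.2850

0.2850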